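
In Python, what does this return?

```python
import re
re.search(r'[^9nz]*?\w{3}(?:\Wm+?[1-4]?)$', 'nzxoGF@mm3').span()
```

The pattern matches zero or more of any character except [9nz] (lazy), then exactly 3 of a word character; then a non-word character, then one or more of the literal 'm' (lazy), then optionally a character in [1-4] (non-capturing group); then anchored at the end.
The match spans [2:10] → 'xoGF@mm3'.

(2, 10)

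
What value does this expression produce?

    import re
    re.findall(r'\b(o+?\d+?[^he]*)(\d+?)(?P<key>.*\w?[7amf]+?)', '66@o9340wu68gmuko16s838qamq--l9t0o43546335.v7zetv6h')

The pattern matches a word boundary (`\b`, zero-width); then one or more of a literal 'o' (lazy), then one or more of a digit (lazy), then zero or more of any character except [he] (captured); then one or more of a digit (lazy) (captured); then zero or more of any character, then optionally a word character, then one or more of one of [7amf] (lazy) (captured as 'key').
Multiple groups make `findall` return tuples — one 3-tuple for the one match.

[('o9340wu68gmuko16s838qamq--l9t0o4354633', '5', '.v7')]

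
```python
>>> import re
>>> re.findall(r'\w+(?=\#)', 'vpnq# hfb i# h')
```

The `(?=…)`/`(?<=…)` assertion just peeks at neighbouring text; it doesn't advance the match position.
Matches: at [0:4] → 'vpnq'; at [10:11] → 'i'.
Since nothing is captured, `findall` lists the 2 matched substrings directly.

['vpnq', 'i']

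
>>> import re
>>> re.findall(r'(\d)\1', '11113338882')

After group 1 captures some text, `\1` only succeeds where that same text appears again.
Matches: at [0:2] match '11', group 1 = '1'; at [2:4] match '11', group 1 = '1'; at [4:6] match '33', group 1 = '3'; at [7:9] match '88', group 1 = '8'.
Because there's exactly one group, `findall` drops the full match and keeps group 1 from each hit.

['1', '1', '3', '8']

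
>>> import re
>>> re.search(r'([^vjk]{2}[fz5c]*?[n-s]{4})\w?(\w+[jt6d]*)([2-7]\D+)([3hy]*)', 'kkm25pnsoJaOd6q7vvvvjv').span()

(2, 22)

The match spans [2:22] → 'm25pnsoJaOd6q7vvvvjv'.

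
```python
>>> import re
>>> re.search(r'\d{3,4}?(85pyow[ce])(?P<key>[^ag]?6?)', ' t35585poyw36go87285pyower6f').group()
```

'87285pyower6'

The match spans [15:27] → '87285pyower6'.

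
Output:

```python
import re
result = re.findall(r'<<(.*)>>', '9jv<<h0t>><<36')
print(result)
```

['h0t']

Scanning left to right: at [3:10] match '<<h0t>>', group 1 = 'h0t'.
With a single group, `findall` returns only what that group captured — 1 item.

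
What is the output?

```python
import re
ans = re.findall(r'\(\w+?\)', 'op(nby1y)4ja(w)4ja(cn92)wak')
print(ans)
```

With no groups in the pattern, `findall` gives back each whole match — 3 here.

['(nby1y)', '(w)', '(cn92)']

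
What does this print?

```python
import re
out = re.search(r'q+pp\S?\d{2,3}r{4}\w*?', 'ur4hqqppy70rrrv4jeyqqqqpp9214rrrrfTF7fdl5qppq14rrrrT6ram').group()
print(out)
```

qqqqpp9214rrrr

A `+?`/`*?`/`{m,n}?` starts at its minimum and grows only as far as needed for what follows to match.
The match spans [19:33] → 'qqqqpp9214rrrr'.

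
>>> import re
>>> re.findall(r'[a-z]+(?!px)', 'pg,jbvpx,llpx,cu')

['pg', 'jbvpx', 'llpx', 'cu']

The negative lookaround is zero-width — it rules out positions where the adjacent text would match, without consuming anything.
Scanning left to right: at [0:2] → 'pg'; at [3:8] → 'jbvpx'; at [9:13] → 'llpx'; at [14:16] → 'cu'.
With no groups in the pattern, `findall` gives back each whole match — 4 here.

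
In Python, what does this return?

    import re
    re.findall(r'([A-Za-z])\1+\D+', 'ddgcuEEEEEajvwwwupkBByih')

['d']

After group 1 captures some text, `\1` only succeeds where that same text appears again.
Walking the string: at [0:24] match 'ddgcuEEEEEajvwwwupkBByih', group 1 = 'd'.
Because there's exactly one group, `findall` drops the full match and keeps group 1 from the one hit.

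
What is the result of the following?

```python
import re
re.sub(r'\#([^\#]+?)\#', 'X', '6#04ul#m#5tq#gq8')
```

Matches: at [1:7] → '#04ul#'; at [8:13] → '#5tq#'.
Each match is replaced by 'X'.

'6XmXgq8'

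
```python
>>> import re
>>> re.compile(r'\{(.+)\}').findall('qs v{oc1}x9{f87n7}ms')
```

['oc1}x9{f87n7']

Matches: at [4:18] match '{oc1}x9{f87n7}', group 1 = 'oc1}x9{f87n7'.
One capturing group, so `findall` returns just the captured substring from the one match — 1 in all.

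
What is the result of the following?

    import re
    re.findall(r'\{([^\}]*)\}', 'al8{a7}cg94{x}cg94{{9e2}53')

Walking the string: at [3:7] match '{a7}', group 1 = 'a7'; at [11:14] match '{x}', group 1 = 'x'; at [18:24] match '{{9e2}', group 1 = '{9e2'.
`findall` collects group 1 from each match (3 total).

['a7', 'x', '{9e2']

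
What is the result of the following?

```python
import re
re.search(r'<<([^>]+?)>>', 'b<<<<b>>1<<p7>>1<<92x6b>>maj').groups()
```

`re.search` tries every starting position until one works.
The match spans [1:8] → '<<<<b>>'.
Captured: group 1 = '<<b'.

('<<b',)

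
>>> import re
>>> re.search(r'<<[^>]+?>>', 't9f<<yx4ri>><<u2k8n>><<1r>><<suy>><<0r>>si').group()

The match spans [3:12] → '<<yx4ri>>'.

'<<yx4ri>>'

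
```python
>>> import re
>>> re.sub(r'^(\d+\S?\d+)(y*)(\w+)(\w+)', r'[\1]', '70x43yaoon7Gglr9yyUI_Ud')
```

'[70x43]'

This matches anchored at the start of the string; then one or more of a digit, then optionally a non-whitespace character, then one or more of a digit (captured); then zero or more of a literal 'y' (captured); then one or more of a word character (captured); then one or more of a word character (captured).
Matches: at [0:23] → '70x43yaoon7Gglr9yyUI_Ud'.
Each match is replaced using the text its own group 1 captured.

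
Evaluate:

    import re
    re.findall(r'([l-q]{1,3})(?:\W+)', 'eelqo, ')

One capturing group, so `findall` returns just the captured substring from the one match — 1 in all.

['lqo']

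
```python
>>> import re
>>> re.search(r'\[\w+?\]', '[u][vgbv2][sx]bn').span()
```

Unlike `match`, `search` isn't anchored — it looks for the pattern anywhere in the string.
The match spans [0:3] → '[u]'.

(0, 3)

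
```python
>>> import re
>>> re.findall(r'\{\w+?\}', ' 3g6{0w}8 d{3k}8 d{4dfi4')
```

Walking the string: at [4:8] → '{0w}'; at [11:15] → '{3k}'.
With no groups in the pattern, `findall` gives back each whole match — 2 here.

['{0w}', '{3k}']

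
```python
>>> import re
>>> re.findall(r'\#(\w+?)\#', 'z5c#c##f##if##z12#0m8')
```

One capturing group, so `findall` returns just the captured substring from each match — 4 in all.

['c', 'f', 'if', 'z12']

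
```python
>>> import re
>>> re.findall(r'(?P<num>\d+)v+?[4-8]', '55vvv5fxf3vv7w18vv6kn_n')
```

This matches one or more of a digit (captured as 'num'); then one or more of the literal 'v' (lazy), then a character in [4-8].
Walking the string: at [0:6] match '55vvv5', group 1 = '55'; at [9:13] match '3vv7', group 1 = '3'; at [14:19] match '18vv6', group 1 = '18'.
Because there's exactly one group, `findall` drops the full match and keeps group 1 from each hit.

['55', '3', '18']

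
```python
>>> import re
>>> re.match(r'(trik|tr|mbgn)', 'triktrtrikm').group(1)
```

'trik'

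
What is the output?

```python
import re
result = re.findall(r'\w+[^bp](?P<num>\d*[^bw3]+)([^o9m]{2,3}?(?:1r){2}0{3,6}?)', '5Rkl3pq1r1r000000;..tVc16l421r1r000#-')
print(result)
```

[('..tVc16l', '421r1r000')]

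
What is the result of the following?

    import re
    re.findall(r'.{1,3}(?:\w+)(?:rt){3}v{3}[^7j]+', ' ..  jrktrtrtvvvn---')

[]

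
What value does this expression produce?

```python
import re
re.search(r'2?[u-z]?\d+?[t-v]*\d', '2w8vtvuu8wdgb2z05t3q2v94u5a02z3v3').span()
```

The match spans [0:9] → '2w8vtvuu8'.

(0, 9)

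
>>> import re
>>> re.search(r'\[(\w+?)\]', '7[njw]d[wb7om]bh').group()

'[njw]'

Unlike `match`, `search` isn't anchored — it looks for the pattern anywhere in the string.
The match spans [1:6] → '[njw]'.
Captured: group 1 = 'njw'.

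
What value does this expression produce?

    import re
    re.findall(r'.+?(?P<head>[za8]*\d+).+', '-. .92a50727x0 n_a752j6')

['92']

Pattern: one or more of any character (lazy); then zero or more of one of [za8], then one or more of a digit (captured as 'head'); then one or more of any character.
Lazy quantifiers expand one character at a time until the remainder of the pattern can match.
Scanning left to right: at [0:23] match '-. .92a50727x0 n_a752j6', group 1 = '92'.
With a single group, `findall` returns only what that group captured — 1 item.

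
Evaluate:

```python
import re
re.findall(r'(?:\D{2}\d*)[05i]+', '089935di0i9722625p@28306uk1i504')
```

The pattern matches exactly 2 of a non-digit, then zero or more of a digit (non-capturing group); then one or more of one of [05i].
Since nothing is captured, `findall` lists the 3 matched substrings directly.

['di0i', 'p@2830', 'uk1i50']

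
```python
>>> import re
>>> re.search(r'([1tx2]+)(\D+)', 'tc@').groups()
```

('t', 'c@')

The pattern matches one or more of one of [1tx2] (captured); then one or more of a non-digit (captured).
`re.search` scans for the first position where the pattern succeeds.
The match spans [0:3] → 'tc@'.
Captured: group 1 = 't', group 2 = 'c@'.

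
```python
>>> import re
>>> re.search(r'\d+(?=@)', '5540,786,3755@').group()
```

'3755'

The lookaround is zero-width — it requires the adjacent text to match without consuming it, so the asserted text isn't part of the match.
`re.search` scans for the first position where the pattern succeeds.
The match spans [9:13] → '3755'.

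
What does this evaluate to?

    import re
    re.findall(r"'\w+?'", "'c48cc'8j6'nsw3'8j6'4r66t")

With no groups in the pattern, `findall` gives back each whole match — 2 here.

["'c48cc'", "'nsw3'"]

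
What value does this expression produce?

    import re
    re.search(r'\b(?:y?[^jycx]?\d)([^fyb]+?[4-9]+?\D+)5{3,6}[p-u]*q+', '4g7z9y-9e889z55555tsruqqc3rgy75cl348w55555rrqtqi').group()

'-9e889z55555tsruqq'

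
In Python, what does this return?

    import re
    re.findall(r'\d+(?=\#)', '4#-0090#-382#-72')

The positive lookaround only admits positions where the adjacent text matches; those characters stay outside the span.
Scanning left to right: at [0:1] → '4'; at [3:7] → '0090'; at [9:12] → '382'.
`findall` yields the raw match text (3 of them) because the pattern has no groups.

['4', '0090', '382']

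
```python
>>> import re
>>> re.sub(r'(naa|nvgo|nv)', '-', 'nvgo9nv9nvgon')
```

Alternation isn't longest-match — the leftmost alternative that fits at this position is chosen.
Matches: at [0:4] → 'nvgo'; at [5:7] → 'nv'; at [8:12] → 'nvgo'.
`sub` substitutes '-' at each match site.

'-9-9-n'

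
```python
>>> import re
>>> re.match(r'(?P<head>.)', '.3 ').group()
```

With `match`, the pattern is implicitly anchored at the beginning.
The match spans [0:1] → '.'.

'.'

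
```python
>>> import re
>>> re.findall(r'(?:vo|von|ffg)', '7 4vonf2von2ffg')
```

The regex engine tests alternatives in the order written; an earlier branch that matches wins even if a later one would match more.
Since nothing is captured, `findall` lists the 3 matched substrings directly.

['vo', 'vo', 'ffg']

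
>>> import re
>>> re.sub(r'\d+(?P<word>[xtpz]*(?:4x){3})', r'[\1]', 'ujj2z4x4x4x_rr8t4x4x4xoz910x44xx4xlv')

Pattern: one or more of a digit; then zero or more of one of [xtpz], then the literal '4x' repeated 3 times (captured as 'word').
The replacement refers to a captured group, so each match is rewritten using its own captured text.

'ujj[z4x4x4x]_rr[t4x4x4x]oz910x44xx4xlv'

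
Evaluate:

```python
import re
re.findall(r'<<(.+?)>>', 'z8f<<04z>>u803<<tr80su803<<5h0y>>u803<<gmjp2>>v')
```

['04z', 'tr80su803<<5h0y', 'gmjp2']

With the lazy modifier that quantifier settles for the fewest repetitions that let the rest of the pattern succeed (the atoms after it are unaffected and can still be greedy).
One capturing group, so `findall` returns just the captured substring from each match — 3 in all.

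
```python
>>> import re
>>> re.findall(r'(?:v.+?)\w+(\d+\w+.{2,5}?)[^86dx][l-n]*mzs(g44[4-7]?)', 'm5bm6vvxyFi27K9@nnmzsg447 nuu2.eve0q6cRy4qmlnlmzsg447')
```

[('7K9@n', 'g447'), ('4qmln', 'g447')]

Lazy quantifiers expand one character at a time until the remainder of the pattern can match.
Multiple groups make `findall` return tuples — one 2-tuple for each match.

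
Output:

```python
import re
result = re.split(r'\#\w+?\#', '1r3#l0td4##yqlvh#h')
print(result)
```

['1r3', '', 'h']

Matches to split on: at [3:10] → '#l0td4#'; at [10:17] → '#yqlvh#'.
Each match becomes a cut point; 3 segments remain.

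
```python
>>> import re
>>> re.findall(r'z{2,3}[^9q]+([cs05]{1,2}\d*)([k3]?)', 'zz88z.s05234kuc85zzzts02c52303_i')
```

[('03', '')]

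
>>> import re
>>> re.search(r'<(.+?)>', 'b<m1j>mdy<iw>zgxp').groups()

('m1j',)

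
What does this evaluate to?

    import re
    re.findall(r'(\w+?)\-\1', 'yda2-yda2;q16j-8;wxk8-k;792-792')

['yda2', '792']

The backreference `\1` re-matches whatever the first group consumed, character for character.
With a single group, `findall` returns only what that group captured — 2 items.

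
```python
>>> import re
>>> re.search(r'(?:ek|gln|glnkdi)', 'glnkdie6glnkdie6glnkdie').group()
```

'gln'

Alternation isn't longest-match — the leftmost alternative that fits at this position is chosen.
The match spans [0:3] → 'gln'.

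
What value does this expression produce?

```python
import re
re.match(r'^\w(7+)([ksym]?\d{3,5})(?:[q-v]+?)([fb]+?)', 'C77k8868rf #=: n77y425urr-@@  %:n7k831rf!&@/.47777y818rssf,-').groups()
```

The match spans [0:10] → 'C77k8868rf'.
Captured: group 1 = '77', group 2 = 'k8868', group 3 = 'f'.

('77', 'k8868', 'f')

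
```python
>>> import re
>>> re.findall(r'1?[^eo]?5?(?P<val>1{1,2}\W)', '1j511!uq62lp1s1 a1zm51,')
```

['11!', '1 ', '1,']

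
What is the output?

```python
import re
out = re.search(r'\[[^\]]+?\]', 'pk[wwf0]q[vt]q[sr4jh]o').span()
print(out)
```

(2, 8)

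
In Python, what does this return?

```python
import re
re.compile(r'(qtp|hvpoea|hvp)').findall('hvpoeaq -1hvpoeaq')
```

Branches in `(...|...)` are attempted left-to-right; the first branch that allows the whole pattern to succeed is taken.
Scanning left to right: at [0:6] match 'hvpoea', group 1 = 'hvpoea'; at [10:16] match 'hvpoea', group 1 = 'hvpoea'.
One capturing group, so `findall` returns just the captured substring from each match — 2 in all.

['hvpoea', 'hvpoea']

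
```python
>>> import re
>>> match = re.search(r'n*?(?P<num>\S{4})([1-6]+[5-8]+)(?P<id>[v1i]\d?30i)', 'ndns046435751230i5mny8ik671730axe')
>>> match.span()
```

This matches zero or more of a literal 'n' (lazy); then exactly 4 of a non-whitespace character (captured as 'num'); then one or more of a character in [1-6], then one or more of a character in [5-8] (captured); then one of [v1i], then optionally a digit, then the literal '30i' (captured as 'id').
`re.search` scans for the first position where the pattern succeeds.
The match spans [0:17] → 'ndns046435751230i'.
Captured: group 1 = 'dns0', group 2 = '4643575', group 3 = '1230i'.

(0, 17)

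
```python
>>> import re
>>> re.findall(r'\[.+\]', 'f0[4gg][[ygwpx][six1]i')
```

['[4gg][[ygwpx][six1]']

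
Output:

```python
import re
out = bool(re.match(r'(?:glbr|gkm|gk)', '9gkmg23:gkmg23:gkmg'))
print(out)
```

`match` is anchored at position 0; if the pattern doesn't fit there, it returns None.
Here the string doesn't start with a match, so the call returns None, and `bool(None)` is False.

False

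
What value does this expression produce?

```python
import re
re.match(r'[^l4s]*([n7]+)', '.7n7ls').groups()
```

('7',)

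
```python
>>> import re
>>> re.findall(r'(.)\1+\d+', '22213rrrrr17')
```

['2', 'r']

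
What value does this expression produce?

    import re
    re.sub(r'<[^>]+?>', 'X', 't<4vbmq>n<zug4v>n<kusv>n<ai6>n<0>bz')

'tXnXnXnXnXbz'

Matches: at [1:8] → '<4vbmq>'; at [9:16] → '<zug4v>'; at [17:23] → '<kusv>'; at [24:29] → '<ai6>'; at [30:33] → '<0>'.
Each match is replaced by 'X'.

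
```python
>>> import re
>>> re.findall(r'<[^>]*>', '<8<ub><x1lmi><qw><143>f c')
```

['<8<ub>', '<x1lmi>', '<qw>', '<143>']

Matches: at [0:6] → '<8<ub>'; at [6:13] → '<x1lmi>'; at [13:17] → '<qw>'; at [17:22] → '<143>'.
With no groups in the pattern, `findall` gives back each whole match — 4 here.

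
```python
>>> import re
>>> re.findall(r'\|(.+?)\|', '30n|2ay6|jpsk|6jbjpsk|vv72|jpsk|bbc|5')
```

['2ay6', '6jbjpsk', 'jpsk']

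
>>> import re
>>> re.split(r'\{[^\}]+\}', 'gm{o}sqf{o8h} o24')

Matches to split on: at [2:5] → '{o}'; at [8:13] → '{o8h}'.
The string is cut at each match, leaving 3 pieces.

['gm', 'sqf', ' o24']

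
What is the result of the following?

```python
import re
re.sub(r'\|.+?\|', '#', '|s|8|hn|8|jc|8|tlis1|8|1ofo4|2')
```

The `?` after the quantifier makes it lazy — it takes as little as possible before letting the rest of the pattern try.
Each match is replaced by '#'.

'#8#8#8#8#2'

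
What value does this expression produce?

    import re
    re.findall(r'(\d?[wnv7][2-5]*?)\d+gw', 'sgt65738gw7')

['57']

A non-greedy quantifier consumes as few characters as it can — just enough that the remainder of the pattern still matches from where it stops; whatever follows it matches normally.
Because there's exactly one group, `findall` drops the full match and keeps group 1 from the one hit.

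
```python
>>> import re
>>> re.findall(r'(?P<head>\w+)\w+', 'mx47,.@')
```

['mx4']

This matches one or more of a word character (captured as 'head'); then one or more of a word character.
Scanning left to right: at [0:4] match 'mx47', group 1 = 'mx4'.
One capturing group, so `findall` returns just the captured substring from the one match — 1 in all.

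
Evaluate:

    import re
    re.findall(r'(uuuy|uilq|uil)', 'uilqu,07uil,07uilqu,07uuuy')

`|` is ordered: at each position the engine commits to the first alternative that works.
Matches: at [0:4] match 'uilq', group 1 = 'uilq'; at [8:11] match 'uil', group 1 = 'uil'; at [14:18] match 'uilq', group 1 = 'uilq'; at [22:26] match 'uuuy', group 1 = 'uuuy'.
With a single group, `findall` returns only what that group captured — 4 items.

['uilq', 'uil', 'uilq', 'uuuy']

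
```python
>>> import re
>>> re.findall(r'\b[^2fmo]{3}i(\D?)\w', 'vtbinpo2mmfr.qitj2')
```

['n']

This matches a word boundary (`\b`, zero-width); then exactly 3 of any character except [2fmo], then the literal 'i'; then optionally a non-digit (captured); then a word character.
Because there's exactly one group, `findall` drops the full match and keeps group 1 from the one hit.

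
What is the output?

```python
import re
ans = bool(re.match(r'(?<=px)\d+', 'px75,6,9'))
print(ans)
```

False

The lookaround is zero-width — it requires the adjacent text to match without consuming it, so the asserted text isn't part of the match.
`re.match` won't scan ahead — the pattern has to work from the very first character.
Here position 0 doesn't satisfy it, so the call returns None, and `bool(None)` is False.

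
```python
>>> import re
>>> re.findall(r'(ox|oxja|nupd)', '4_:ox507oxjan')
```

Alternation isn't longest-match — the leftmost alternative that fits at this position is chosen.
Scanning left to right: at [3:5] match 'ox', group 1 = 'ox'; at [8:10] match 'ox', group 1 = 'ox'.
One capturing group, so `findall` returns just the captured substring from each match — 2 in all.

['ox', 'ox']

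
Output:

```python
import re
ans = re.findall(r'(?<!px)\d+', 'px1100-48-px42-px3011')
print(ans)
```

['100', '48', '2', '011']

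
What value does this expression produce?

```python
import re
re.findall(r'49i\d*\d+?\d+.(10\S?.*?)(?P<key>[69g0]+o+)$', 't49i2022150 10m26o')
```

The pattern matches the literal '49i', then zero or more of a digit, then one or more of a digit (lazy); then one or more of a digit, then any character; then the literal '10', then optionally a non-whitespace character, then zero or more of any character (lazy) (captured); then one or more of one of [69g0], then one or more of the literal 'o' (captured as 'key'); then anchored at the end.
Scanning left to right: at [1:18] match '49i2022150 10m26o', groups = ('10m2', '6o').
Multiple groups make `findall` return tuples — one 2-tuple for the one match.

[('10m2', '6o')]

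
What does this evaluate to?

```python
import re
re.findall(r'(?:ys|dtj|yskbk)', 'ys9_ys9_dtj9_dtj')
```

Walking the string: at [0:2] → 'ys'; at [4:6] → 'ys'; at [8:11] → 'dtj'; at [13:16] → 'dtj'.
`findall` yields the raw match text (4 of them) because the pattern has no groups.

['ys', 'ys', 'dtj', 'dtj']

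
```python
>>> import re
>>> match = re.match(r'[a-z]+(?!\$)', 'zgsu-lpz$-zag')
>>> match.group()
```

`re.match` only tries the pattern at the start of the string.
The match spans [0:4] → 'zgsu'.

'zgsu'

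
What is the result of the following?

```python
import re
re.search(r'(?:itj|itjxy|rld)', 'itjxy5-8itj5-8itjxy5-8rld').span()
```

(0, 3)

Alternation isn't longest-match — the leftmost alternative that fits at this position is chosen.
The match spans [0:3] → 'itj'.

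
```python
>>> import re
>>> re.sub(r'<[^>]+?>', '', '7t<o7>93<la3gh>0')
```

'7t930'

Matches: at [2:6] → '<o7>'; at [8:15] → '<la3gh>'.
Each match is replaced by ''.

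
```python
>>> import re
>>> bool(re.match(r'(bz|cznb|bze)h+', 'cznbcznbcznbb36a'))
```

`re.match` won't scan ahead — the pattern has to work from the very first character.
Here the string doesn't start with a match, so the call returns None, and `bool(None)` is False.

False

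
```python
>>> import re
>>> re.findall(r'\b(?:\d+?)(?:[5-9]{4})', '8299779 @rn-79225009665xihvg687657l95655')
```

['829977', '79225009665']

The `?` after the quantifier makes it lazy — it takes as little as possible before letting the rest of the pattern try.
`findall` yields the raw match text (2 of them) because the pattern has no groups.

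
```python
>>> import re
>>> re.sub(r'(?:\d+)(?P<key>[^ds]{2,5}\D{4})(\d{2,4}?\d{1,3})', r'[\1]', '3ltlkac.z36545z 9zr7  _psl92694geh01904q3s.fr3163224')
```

Pattern: one or more of a digit (non-capturing group); then 2 to 5 of any character except [ds], then exactly 4 of a non-digit (captured as 'key'); then 2 to 4 of a digit (lazy), then 1 to 3 of a digit (captured).
With the lazy modifier that quantifier settles for the fewest repetitions that let the rest of the pattern succeed (the atoms after it are unaffected and can still be greedy).
Matches: at [0:14] → '3ltlkac.z36545'; at [16:31] → '9zr7  _psl92694'; at [34:50] → '01904q3s.fr31632'.
Each match is replaced using the text its own group 1 captured.

'[ltlkac.z]z [zr7  _psl]geh[q3s.fr]24'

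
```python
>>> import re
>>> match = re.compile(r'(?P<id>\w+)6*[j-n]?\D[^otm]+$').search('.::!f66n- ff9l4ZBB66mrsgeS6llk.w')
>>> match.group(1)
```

'ff9l4ZBB66mrsgeS6llk'

This matches one or more of a word character (captured as 'id'); then zero or more of a literal '6'; then optionally a character in [j-n], then a non-digit, then one or more of any character except [otm]; then anchored at the end.
`search` walks the string left to right and returns the first match it finds.
The match spans [10:32] → 'ff9l4ZBB66mrsgeS6llk.w'.
Captured: group 1 = 'ff9l4ZBB66mrsgeS6llk'.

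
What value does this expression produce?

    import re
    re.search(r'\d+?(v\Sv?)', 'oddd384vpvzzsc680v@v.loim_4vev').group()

'384vpv'

The match spans [4:10] → '384vpv'.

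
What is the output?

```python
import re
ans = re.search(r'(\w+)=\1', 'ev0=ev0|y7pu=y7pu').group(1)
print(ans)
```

`\1` has to match the exact text group 1 already captured.
`re.search` scans for the first position where the pattern succeeds.
The match spans [0:7] → 'ev0=ev0'.
Captured: group 1 = 'ev0'.

ev0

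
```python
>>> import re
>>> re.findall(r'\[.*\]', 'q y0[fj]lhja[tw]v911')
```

['[fj]lhja[tw]']

Walking the string: at [4:16] → '[fj]lhja[tw]'.
`findall` yields the raw match text (1 of them) because the pattern has no groups.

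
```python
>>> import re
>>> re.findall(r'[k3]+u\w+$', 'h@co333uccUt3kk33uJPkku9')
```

Pattern: one or more of one of [k3]; then the literal 'u', then one or more of a word character; then anchored at the end.
With no groups in the pattern, `findall` gives back each whole match — 1 here.

['333uccUt3kk33uJPkku9']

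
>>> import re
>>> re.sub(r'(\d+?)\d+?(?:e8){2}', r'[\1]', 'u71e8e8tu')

This matches one or more of a digit (lazy) (captured); then one or more of a digit (lazy), then the literal 'e8' repeated 2 times.
Matches: at [1:7] → '71e8e8'.
The replacement refers to a captured group, so each match is rewritten using its own captured text.

'u[7]tu'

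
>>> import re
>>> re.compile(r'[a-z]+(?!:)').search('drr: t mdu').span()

A negative assertion filters positions out without eating any characters.
`search` walks the string left to right and returns the first match it finds.
The match spans [0:2] → 'dr'.

(0, 2)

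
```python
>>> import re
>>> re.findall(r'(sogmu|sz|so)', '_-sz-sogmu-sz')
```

['sz', 'sogmu', 'sz']

The regex engine tests alternatives in the order written; an earlier branch that matches wins even if a later one would match more.
Walking the string: at [2:4] match 'sz', group 1 = 'sz'; at [5:10] match 'sogmu', group 1 = 'sogmu'; at [11:13] match 'sz', group 1 = 'sz'.
One capturing group, so `findall` returns just the captured substring from each match — 3 in all.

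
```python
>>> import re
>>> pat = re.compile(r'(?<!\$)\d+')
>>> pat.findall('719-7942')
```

The negative lookaround is zero-width — it rules out positions where the adjacent text would match, without consuming anything.
Walking the string: at [0:3] → '719'; at [4:8] → '7942'.
No capturing groups, so `findall` returns the 2 full match strings.

['719', '7942']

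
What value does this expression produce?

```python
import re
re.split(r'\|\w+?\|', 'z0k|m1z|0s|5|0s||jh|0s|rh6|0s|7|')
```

['z0k', '0s', '0s|', '0s', '0s', '']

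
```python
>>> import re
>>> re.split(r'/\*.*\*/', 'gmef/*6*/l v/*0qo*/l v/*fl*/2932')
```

Matches to split on: at [4:28] → '/*6*/l v/*0qo*/l v/*fl*/'.
Splitting on the pattern gives 2 pieces.

['gmef', '2932']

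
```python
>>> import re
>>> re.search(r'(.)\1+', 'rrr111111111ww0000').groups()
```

('r',)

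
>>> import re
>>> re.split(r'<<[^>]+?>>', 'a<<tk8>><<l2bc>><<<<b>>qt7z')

['a', '', '', 'qt7z']

Matches to split on: at [1:8] → '<<tk8>>'; at [8:16] → '<<l2bc>>'; at [16:23] → '<<<<b>>'.
Splitting on the pattern gives 4 pieces.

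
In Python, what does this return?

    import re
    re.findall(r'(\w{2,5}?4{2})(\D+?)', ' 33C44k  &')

This matches 2 to 5 of a word character (lazy), then exactly 2 of a literal '4' (captured); then one or more of a non-digit (lazy) (captured).
Because the quantifier is non-greedy, it stops expanding at the earliest point where the rest of the pattern can succeed.
Matches: at [1:7] match '33C44k', groups = ('33C44', 'k').
With 2 capturing groups, `findall` returns a 2-tuple per match.

[('33C44', 'k')]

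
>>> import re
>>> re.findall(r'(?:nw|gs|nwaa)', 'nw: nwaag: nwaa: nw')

['nw', 'nw', 'nw', 'nw']

Alternation isn't longest-match — the leftmost alternative that fits at this position is chosen.
Scanning left to right: at [0:2] → 'nw'; at [4:6] → 'nw'; at [11:13] → 'nw'; at [17:19] → 'nw'.
No capturing groups, so `findall` returns the 4 full match strings.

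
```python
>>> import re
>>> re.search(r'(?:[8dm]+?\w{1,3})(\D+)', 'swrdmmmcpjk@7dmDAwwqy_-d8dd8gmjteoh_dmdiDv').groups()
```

('cpjk@',)

This matches one or more of one of [8dm] (lazy), then 1 to 3 of a word character (non-capturing group); then one or more of a non-digit (captured).
A non-greedy quantifier consumes as few characters as it can — just enough that the remainder of the pattern still matches from where it stops; whatever follows it matches normally.
`search` walks the string left to right and returns the first match it finds.
The match spans [3:12] → 'dmmmcpjk@'.
Captured: group 1 = 'cpjk@'.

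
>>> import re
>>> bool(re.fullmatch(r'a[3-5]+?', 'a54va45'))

`fullmatch` succeeds only if the pattern covers the string from start to end.
Here the string isn't matched end-to-end, so the call returns None, and `bool(None)` is False.

False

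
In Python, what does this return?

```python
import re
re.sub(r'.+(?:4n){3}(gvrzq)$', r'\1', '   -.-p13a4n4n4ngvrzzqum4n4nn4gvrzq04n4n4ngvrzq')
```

'gvrzq'

Pattern: one or more of any character, then the literal '4n' repeated 3 times; then the literal 'gv', then the literal 'rzq' (captured); then anchored at the end.
Matches: at [0:47] → '   -.-p13a4n4n4ngvrzzqum4n4nn4gvrzq04n4n4ngvrzq'.
`\1` in the replacement pulls in group 1's text for each match.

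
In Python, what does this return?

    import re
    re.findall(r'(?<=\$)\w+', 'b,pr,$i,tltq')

['i']

The lookaround is zero-width — it requires the adjacent text to match without consuming it, so the asserted text isn't part of the match.
Walking the string: at [6:7] → 'i'.
Since nothing is captured, `findall` lists the 1 matched substring directly.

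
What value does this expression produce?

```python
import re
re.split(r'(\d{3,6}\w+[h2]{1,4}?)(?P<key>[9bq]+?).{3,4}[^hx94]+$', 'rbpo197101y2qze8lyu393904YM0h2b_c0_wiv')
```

['rbpo', '197101y2qze8lyu393904YM0h2', 'b', '']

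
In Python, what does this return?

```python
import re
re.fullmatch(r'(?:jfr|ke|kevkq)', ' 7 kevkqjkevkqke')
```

`fullmatch` succeeds only if the pattern covers the string from start to end.
Here the pattern can't cover the whole string, so the call returns None.

None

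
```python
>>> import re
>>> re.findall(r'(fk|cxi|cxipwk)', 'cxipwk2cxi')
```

['cxi', 'cxi']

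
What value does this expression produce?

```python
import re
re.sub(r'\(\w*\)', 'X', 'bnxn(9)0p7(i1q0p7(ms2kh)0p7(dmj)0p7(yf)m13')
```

Every occurrence is swapped for 'X'.

'bnxnX0p7(i1q0p7X0p7X0p7Xm13'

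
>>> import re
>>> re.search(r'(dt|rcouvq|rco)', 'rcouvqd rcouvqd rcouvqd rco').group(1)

'rcouvq'

Alternation isn't longest-match — the leftmost alternative that fits at this position is chosen.
`re.search` tries every starting position until one works.
The match spans [0:6] → 'rcouvq'.
Captured: group 1 = 'rcouvq'.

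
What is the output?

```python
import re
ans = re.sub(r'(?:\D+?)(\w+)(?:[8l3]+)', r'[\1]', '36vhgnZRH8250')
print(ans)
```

36[hgnZRH]250

The pattern matches one or more of a non-digit (lazy) (non-capturing group); then one or more of a word character (captured); then one or more of one of [8l3] (non-capturing group).
A non-greedy quantifier consumes as few characters as it can — just enough that the remainder of the pattern still matches from where it stops; whatever follows it matches normally.
Matches: at [2:10] → 'vhgnZRH8'.
`\1` in the replacement pulls in group 1's text for each match.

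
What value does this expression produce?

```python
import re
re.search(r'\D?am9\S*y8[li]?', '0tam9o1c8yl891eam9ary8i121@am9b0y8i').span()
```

(1, 35)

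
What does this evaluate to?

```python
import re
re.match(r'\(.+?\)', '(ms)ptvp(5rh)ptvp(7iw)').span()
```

(0, 4)

A non-greedy quantifier consumes as few characters as it can — just enough that the remainder of the pattern still matches from where it stops; whatever follows it matches normally.
`re.match` only tries the pattern at the start of the string.
The match spans [0:4] → '(ms)'.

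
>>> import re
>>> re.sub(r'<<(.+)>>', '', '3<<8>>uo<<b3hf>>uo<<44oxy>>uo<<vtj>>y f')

'3y f'

Matches: at [1:36] → '<<8>>uo<<b3hf>>uo<<44oxy>>uo<<vtj>>'.
`sub` substitutes '' at each match site.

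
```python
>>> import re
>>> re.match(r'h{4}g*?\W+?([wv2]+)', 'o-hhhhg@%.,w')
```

`match` is anchored at position 0; if the pattern doesn't fit there, it returns None.
Here position 0 doesn't satisfy it, so the call returns None.

None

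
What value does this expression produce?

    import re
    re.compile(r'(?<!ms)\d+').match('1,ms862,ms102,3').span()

(0, 1)

With `match`, the pattern is implicitly anchored at the beginning.
The match spans [0:1] → '1'.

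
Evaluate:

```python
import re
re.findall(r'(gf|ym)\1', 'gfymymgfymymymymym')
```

`\1` is not a pattern — it's the concrete string captured by group 1, re-applied verbatim.
Walking the string: at [2:6] match 'ymym', group 1 = 'ym'; at [8:12] match 'ymym', group 1 = 'ym'; at [12:16] match 'ymym', group 1 = 'ym'.
With a single group, `findall` returns only what that group captured — 3 items.

['ym', 'ym', 'ym']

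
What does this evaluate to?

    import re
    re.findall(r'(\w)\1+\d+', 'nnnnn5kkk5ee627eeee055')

['n', 'k', 'e', 'e']

After group 1 captures some text, `\1` only succeeds where that same text appears again.
Walking the string: at [0:6] match 'nnnnn5', group 1 = 'n'; at [6:10] match 'kkk5', group 1 = 'k'; at [10:15] match 'ee627', group 1 = 'e'; at [15:22] match 'eeee055', group 1 = 'e'.
`findall` collects group 1 from each match (4 total).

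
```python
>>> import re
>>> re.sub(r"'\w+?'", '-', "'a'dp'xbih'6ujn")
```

Matches: at [0:3] → "'a'"; at [5:11] → "'xbih'".
`sub` substitutes '-' at each match site.

'-dp-6ujn'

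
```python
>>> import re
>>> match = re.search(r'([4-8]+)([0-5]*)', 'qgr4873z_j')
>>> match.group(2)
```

This matches one or more of a character in [4-8] (captured); then zero or more of a character in [0-5] (captured).
`re.search` tries every starting position until one works.
The match spans [3:7] → '4873'.
Captured: group 1 = '487', group 2 = '3'.

'3'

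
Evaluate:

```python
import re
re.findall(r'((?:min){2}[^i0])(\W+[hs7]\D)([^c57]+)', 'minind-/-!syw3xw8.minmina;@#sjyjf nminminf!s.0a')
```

[('minmina', ';@#sj', 'yjf nminminf!s.0a')]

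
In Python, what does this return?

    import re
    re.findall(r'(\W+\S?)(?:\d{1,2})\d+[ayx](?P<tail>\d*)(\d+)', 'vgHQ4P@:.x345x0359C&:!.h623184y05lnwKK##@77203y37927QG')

[('@:.x', '035', '9'), ('&:!.h', '0', '5'), ('##@7', '3792', '7')]

This matches one or more of a non-word character, then optionally a non-whitespace character (captured); then 1 to 2 of a digit (non-capturing group); then one or more of a digit, then one of [ayx]; then zero or more of a digit (captured as 'tail'); then one or more of a digit (captured).
Matches: at [6:18] match '@:.x345x0359', groups = ('@:.x', '035', '9'); at [19:33] match '&:!.h623184y05', groups = ('&:!.h', '0', '5'); at [38:52] match '##@77203y37927', groups = ('##@7', '3792', '7').
3 groups means each result is a tuple of 3 captured strings — 3 here.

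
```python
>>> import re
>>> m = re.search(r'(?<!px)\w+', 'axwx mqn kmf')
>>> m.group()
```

`(?!…)`/`(?<!…)` only lets a position through if the neighbouring text does NOT match; no characters are consumed.
`re.search` scans for the first position where the pattern succeeds.
The match spans [0:4] → 'axwx'.

'axwx'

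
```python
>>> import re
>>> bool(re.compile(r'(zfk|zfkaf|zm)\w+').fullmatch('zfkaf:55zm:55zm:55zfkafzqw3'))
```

False

`re.fullmatch` requires the pattern to consume the entire string.
Here there's no way to consume every character, so the call returns None, and `bool(None)` is False.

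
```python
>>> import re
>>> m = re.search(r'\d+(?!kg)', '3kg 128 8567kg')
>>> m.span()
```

(4, 7)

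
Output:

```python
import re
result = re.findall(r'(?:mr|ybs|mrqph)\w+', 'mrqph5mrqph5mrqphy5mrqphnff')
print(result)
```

['mrqph5mrqph5mrqphy5mrqphnff']

`findall` yields the raw match text (1 of them) because the pattern has no groups.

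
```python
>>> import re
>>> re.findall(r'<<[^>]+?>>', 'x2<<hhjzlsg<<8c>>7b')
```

['<<hhjzlsg<<8c>>']

Matches: at [2:17] → '<<hhjzlsg<<8c>>'.
Since nothing is captured, `findall` lists the 1 matched substring directly.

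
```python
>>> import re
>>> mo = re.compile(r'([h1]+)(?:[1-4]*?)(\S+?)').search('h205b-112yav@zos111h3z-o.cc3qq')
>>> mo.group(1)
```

The match spans [0:2] → 'h2'.
Captured: group 1 = 'h', group 2 = '2'.

'h'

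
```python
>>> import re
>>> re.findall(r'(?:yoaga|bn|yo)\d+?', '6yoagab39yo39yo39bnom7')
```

Walking the string: at [9:12] → 'yo3'; at [13:16] → 'yo3'.
With no groups in the pattern, `findall` gives back each whole match — 2 here.

['yo3', 'yo3']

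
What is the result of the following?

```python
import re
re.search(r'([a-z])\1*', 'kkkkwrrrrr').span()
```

The backreference `\1` re-matches whatever the first group consumed, character for character.
The match spans [0:4] → 'kkkk'.

(0, 4)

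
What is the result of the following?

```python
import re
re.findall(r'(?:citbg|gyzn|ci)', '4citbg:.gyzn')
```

['citbg', 'gyzn']

Alternation isn't longest-match — the leftmost alternative that fits at this position is chosen.
No capturing groups, so `findall` returns the 2 full match strings.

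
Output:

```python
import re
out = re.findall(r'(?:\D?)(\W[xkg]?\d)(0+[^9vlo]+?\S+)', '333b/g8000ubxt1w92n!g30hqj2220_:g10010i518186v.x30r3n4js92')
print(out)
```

Pattern: optionally a non-digit (non-capturing group); then a non-word character, then optionally one of [xkg], then a digit (captured); then one or more of a literal '0', then one or more of any character except [9vlo] (lazy), then one or more of a non-whitespace character (captured).
Scanning left to right: at [3:58] match 'b/g8000ubxt1w92n!g30hqj2220_:g10010i518186v.x30r3n4js92', groups = ('/g8', '000ubxt1w92n!g30hqj2220_:g10010i518186v.x30r3n4js92').
2 groups means the one result is a tuple of 2 captured strings — 1 here.

[('/g8', '000ubxt1w92n!g30hqj2220_:g10010i518186v.x30r3n4js92')]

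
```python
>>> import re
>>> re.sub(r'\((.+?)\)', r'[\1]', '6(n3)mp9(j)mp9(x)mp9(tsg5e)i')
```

'6[n3]mp9[j]mp9[x]mp9[tsg5e]i'

With the lazy modifier that quantifier settles for the fewest repetitions that let the rest of the pattern succeed (the atoms after it are unaffected and can still be greedy).
Each match is replaced using the text its own group 1 captured.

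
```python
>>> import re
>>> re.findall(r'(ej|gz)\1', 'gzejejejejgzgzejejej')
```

['ej', 'ej', 'gz', 'ej']

A backreference is literal: `\1` must see the identical characters the first group matched.
Matches: at [2:6] match 'ejej', group 1 = 'ej'; at [6:10] match 'ejej', group 1 = 'ej'; at [10:14] match 'gzgz', group 1 = 'gz'; at [14:18] match 'ejej', group 1 = 'ej'.
`findall` collects group 1 from each match (4 total).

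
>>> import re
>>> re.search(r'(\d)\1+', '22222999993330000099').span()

A backreference is literal: `\1` must see the identical characters the first group matched.
`re.search` tries every starting position until one works.
The match spans [0:5] → '22222'.
Captured: group 1 = '2'.

(0, 5)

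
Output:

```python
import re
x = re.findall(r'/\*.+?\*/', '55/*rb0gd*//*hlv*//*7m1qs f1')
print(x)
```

['/*rb0gd*/', '/*hlv*/']

A non-greedy quantifier consumes as few characters as it can — just enough that the remainder of the pattern still matches from where it stops; whatever follows it matches normally.
No capturing groups, so `findall` returns the 2 full match strings.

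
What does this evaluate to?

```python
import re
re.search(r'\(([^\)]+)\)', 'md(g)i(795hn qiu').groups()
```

('g',)

The match spans [2:5] → '(g)'.
Captured: group 1 = 'g'.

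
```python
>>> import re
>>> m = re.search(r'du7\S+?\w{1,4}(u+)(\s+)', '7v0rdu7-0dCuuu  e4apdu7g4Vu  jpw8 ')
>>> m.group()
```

This matches the literal 'du7', then one or more of a non-whitespace character (lazy), then 1 to 4 of a word character; then one or more of a literal 'u' (captured); then one or more of whitespace (captured).
The match spans [4:16] → 'du7-0dCuuu  '.

'du7-0dCuuu  '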